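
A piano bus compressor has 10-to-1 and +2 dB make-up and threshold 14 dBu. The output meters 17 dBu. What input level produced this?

24 dBu

Stripping the +2 dB make-up gives 15 dBu at the gain stage.
That's 1 dB above the 14 dBu threshold.
Before 10:1 compression the overshoot was 1 × 10 = 10 dB, so input = 14 + 10 = 24 dBu.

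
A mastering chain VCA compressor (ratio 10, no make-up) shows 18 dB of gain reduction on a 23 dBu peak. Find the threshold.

3 dBu

Gain reduction = 23 − 5 = 18 dB; output overshoot = GR / (R − 1) = 18 / 9 = 2 dB.
Threshold = output − output overshoot = 5 − 2 = 3 dBu.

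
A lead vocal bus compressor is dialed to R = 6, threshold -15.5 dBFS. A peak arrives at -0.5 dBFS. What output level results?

Overshoot: -0.5 − (-15.5) = 15 dB.
At 6:1 the overshoot is divided by 6, leaving 2.5 dB above threshold.
That puts the output at -13 dBFS.

-13 dBFS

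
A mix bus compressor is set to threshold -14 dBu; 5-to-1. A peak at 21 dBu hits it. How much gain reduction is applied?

Overshoot = 21 − (-14) = 35 dB.
A 5:1 ratio leaves 7 dB of that excess.
So the signal is attenuated by 35 − 7 = 28 dB.

28 dB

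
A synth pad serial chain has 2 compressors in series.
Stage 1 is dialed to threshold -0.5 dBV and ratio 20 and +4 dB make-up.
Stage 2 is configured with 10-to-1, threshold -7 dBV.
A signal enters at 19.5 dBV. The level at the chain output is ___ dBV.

Stage 1: overshoot 20 dB → 20/20 = 1 dB → 0.5 dBV; +4 dB make-up → 4.5 dBV.
Stage 2: 11.5 dB above -7 dBV, reduced 10:1 to 1.15 dB above → -5.85 dBV.

-5.85 dBV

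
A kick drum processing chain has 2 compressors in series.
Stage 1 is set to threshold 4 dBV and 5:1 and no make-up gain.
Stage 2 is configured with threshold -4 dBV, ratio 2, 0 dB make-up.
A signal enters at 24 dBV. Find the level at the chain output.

Stage 1: overshoot 20 dB → 20/5 = 4 dB → 8 dBV.
Stage 2: 8 dBV is 12 dB over -4 dBV; at 2:1 that becomes 6 dB over, giving 2 dBV.

2 dBV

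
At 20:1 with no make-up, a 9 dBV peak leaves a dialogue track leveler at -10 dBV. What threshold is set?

-11 dBV

Gain reduction = 9 − (-10) = 19 dB; output overshoot = GR / (R − 1) = 19 / 19 = 1 dB.
Threshold = output − output overshoot = -10 − 1 = -11 dBV.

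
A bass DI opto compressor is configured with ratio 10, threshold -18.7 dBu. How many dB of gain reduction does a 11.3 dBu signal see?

27 dB

11.3 dBu exceeds the threshold by 30 dB.
After 10:1 compression the overshoot becomes 30/10 = 3 dB.
Gain reduction = 30 − 3 = 27 dB.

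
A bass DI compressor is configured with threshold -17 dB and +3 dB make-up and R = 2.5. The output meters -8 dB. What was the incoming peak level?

-2 dB

Stripping the +3 dB make-up gives -11 dB at the gain stage.
The compressed level sits -11 − (-17) = 6 dB over threshold.
Before 2.5:1 compression the overshoot was 6 × 2.5 = 15 dB, so input = -17 + 15 = -2 dB.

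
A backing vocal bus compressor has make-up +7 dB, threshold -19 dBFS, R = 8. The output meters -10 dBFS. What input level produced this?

-3 dBFS

Stripping the +7 dB make-up gives -17 dBFS at the gain stage.
Post-compression overshoot = -17 − (-19) = 2 dB.
Before 8:1 compression the overshoot was 2 × 8 = 16 dB, so input = -19 + 16 = -3 dBFS.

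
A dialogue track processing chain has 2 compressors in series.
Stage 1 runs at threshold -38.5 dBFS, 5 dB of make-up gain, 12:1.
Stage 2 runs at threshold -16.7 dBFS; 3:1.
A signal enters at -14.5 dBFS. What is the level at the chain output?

Stage 1: overshoot 24 dB → 24/12 = 2 dB → -36.5 dBFS; +5 dB make-up → -31.5 dBFS.
Stage 2: -31.5 dBFS is at or below the -16.7 dBFS threshold — no compression; output -31.5 dBFS.

-31.5 dBFS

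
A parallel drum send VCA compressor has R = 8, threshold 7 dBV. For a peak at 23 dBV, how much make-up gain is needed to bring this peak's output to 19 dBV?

10 dB

Overshoot 16 dB → 16/8 = 2 dB after compression, so the compressed level is 7 + 2 = 9 dBV.
Make-up = target − compressed = 19 − 9 = 10 dB.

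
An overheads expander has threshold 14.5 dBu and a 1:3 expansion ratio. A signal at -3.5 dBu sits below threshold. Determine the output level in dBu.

The input is 18 dB below the 14.5 dBu threshold.
A 1:3 expander multiplies undershoot by 3: 18 × 3 = 54 dB below threshold.
Output = 14.5 − 54 = -39.5 dBu.

-39.5 dBu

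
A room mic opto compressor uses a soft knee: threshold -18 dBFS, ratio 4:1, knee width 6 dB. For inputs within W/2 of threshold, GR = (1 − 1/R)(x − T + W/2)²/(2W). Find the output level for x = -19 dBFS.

x − T + W/2 = -19 − (-18) + 3 = 2.
GR = (1 − 1/4) × 2² / 12 = 0.75 × 4 / 12 = 0.25 dB.
Output = -19 − 0.25 = -19.25 dBFS.

-19.25 dBFS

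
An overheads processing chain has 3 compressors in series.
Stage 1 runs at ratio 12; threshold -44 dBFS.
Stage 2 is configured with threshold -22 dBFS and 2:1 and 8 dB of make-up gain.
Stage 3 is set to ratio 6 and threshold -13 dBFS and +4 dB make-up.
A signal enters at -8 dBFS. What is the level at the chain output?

Stage 1: -8 dBFS is 36 dB over -44 dBFS; at 12:1 that becomes 3 dB over, giving -41 dBFS.
Stage 2: below threshold (-41 ≤ -22); passes unchanged; make-up brings it to -33 dBFS.
Stage 3: -33 dBFS is at or below the -13 dBFS threshold — no compression; make-up brings it to -29 dBFS.

-29 dBFS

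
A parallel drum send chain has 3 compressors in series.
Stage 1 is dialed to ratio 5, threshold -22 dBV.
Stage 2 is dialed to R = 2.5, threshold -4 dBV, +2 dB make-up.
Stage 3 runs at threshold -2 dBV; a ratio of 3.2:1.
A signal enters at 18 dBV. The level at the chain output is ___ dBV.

-12 dBV

Stage 1: 40 dB above -22 dBV, reduced 5:1 to 8 dB above → -14 dBV.
Stage 2: below threshold (-14 ≤ -4); passes unchanged; make-up brings it to -12 dBV.
Stage 3: -12 dBV is at or below the -2 dBV threshold — no compression; output -12 dBV.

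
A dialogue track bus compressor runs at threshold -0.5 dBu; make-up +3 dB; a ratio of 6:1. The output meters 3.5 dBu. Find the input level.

5.5 dBu

Before make-up, the level was 3.5 − 3 = 0.5 dBu.
Post-compression overshoot = 0.5 − (-0.5) = 1 dB.
Input overshoot = R × output overshoot = 6 dB → input = -0.5 + 6 = 5.5 dBu.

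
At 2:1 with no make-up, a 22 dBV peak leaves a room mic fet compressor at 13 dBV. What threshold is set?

4 dBV

Let T be the threshold. Output overshoot = (input overshoot)/R, so 13 − T = (22 − T)/2.
2·(13 − T) = 22 − T → 1·T = 26 − 22 = 4.
T = 4/1 = 4 dBV.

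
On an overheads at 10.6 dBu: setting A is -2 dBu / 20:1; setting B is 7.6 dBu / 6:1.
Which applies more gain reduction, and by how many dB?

A, by 9.47 dB

A: GR = 12.6 − 12.6/20 = 11.97 dB.
B: GR = 3 − 3/6 = 2.5 dB.
A applies 9.47 dB more gain reduction.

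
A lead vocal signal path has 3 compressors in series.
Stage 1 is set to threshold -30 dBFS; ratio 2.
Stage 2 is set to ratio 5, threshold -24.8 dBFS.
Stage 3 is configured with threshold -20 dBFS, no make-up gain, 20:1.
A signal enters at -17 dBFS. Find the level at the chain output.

Stage 1: overshoot 13 dB → 13/2 = 6.5 dB → -23.5 dBFS.
Stage 2: overshoot 1.3 dB → 1.3/5 = 0.26 dB → -24.54 dBFS.
Stage 3: -24.54 dBFS is at or below the -20 dBFS threshold — no compression; output -24.54 dBFS.

-24.54 dBFS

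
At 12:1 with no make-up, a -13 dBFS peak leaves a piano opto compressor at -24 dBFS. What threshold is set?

Let T be the threshold. Output overshoot = (input overshoot)/R, so -24 − T = (-13 − T)/12.
12·(-24 − T) = -13 − T → 11·T = -288 − (-13) = -275.
T = -275/11 = -25 dBFS.

-25 dBFS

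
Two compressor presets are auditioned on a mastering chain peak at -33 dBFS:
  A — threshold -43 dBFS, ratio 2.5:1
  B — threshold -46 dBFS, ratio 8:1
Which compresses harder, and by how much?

B, by 5.375 dB

A: 10 dB over, compressed to 4 dB over, so 6 dB of GR.
B: 13 dB over, compressed to 1.625 dB over, so 11.375 dB of GR.
Difference: 5.375 dB in favour of B.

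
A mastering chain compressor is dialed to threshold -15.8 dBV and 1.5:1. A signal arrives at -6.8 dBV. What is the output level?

-9.8 dBV

-6.8 dBV sits 9 dB over threshold.
The 9 dB excess becomes 6 dB after 1.5:1 reduction.
Output = -15.8 + 6 = -9.8 dBV.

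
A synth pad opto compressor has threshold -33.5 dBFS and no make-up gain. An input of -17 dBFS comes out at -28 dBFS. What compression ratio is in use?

Input overshoot = -17 − (-33.5) = 16.5 dB; output overshoot = -28 − (-33.5) = 5.5 dB.
Ratio = 16.5 / 5.5 = 3.

3:1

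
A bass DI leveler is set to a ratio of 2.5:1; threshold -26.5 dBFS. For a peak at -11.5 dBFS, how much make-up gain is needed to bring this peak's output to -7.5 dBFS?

Without make-up, output = threshold + overshoot/2.5 = -26.5 + 6 = -20.5 dBFS.
Gap to target: 13 dB.

13 dB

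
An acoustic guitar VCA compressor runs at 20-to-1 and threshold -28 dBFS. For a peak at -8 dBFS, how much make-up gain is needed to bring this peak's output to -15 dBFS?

Overshoot 20 dB → 20/20 = 1 dB after compression, so the compressed level is -28 + 1 = -27 dBFS.
Make-up = target − compressed = -15 − (-27) = 12 dB.

12 dB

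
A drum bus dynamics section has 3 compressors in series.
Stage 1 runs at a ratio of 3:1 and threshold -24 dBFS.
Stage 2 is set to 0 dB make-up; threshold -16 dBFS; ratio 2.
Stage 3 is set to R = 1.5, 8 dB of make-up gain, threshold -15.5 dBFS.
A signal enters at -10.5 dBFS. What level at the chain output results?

-11.5 dBFS

Stage 1: overshoot 13.5 dB → 13.5/3 = 4.5 dB → -19.5 dBFS.
Stage 2: below threshold (-19.5 ≤ -16); passes unchanged; output -19.5 dBFS.
Stage 3: -19.5 dBFS ≤ -15.5 dBFS, so stage 3 doesn't engage; make-up brings it to -11.5 dBFS.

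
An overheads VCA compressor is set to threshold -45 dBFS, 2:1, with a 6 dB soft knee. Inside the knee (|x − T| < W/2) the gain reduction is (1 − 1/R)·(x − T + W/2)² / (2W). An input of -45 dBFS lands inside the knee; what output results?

x − T + W/2 = -45 − (-45) + 3 = 3.
GR = (1 − 1/2) × 3² / 12 = 0.5 × 9 / 12 = 0.375 dB.
Output = -45 − 0.375 = -45.375 dBFS.

-45.375 dBFS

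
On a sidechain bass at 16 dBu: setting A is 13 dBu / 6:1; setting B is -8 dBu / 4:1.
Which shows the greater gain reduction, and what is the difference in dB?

A: overshoot 3 dB → output overshoot 0.5 dB → GR 2.5 dB.
B: overshoot 24 dB → output overshoot 6 dB → GR 18 dB.
B applies 15.5 dB more gain reduction.

B, by 15.5 dB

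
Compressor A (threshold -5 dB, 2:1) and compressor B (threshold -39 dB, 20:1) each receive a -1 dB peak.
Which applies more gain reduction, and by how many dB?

A: 4 dB over, compressed to 2 dB over, so 2 dB of GR.
B: 38 dB over, compressed to 1.9 dB over, so 36.1 dB of GR.
Difference: 34.1 dB in favour of B.

B, by 34.1 dB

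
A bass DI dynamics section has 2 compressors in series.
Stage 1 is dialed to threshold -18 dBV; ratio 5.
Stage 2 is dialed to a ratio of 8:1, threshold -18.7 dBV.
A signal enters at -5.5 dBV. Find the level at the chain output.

-18.3 dBV

Stage 1: overshoot 12.5 dB → 12.5/5 = 2.5 dB → -15.5 dBV.
Stage 2: -15.5 dBV is 3.2 dB over -18.7 dBV; at 8:1 that becomes 0.4 dB over, giving -18.3 dBV.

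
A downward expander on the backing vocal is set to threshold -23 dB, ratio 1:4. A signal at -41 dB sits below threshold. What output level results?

-95 dB

Below threshold, a 1:4 expander applies gain = (4−1)×(T − x) of attenuation.
(4−1) × 18 = 54 dB, so output = -41 − 54 = -95 dB.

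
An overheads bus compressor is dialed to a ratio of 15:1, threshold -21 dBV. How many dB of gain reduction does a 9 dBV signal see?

28 dB

9 dBV exceeds the threshold by 30 dB.
A 15:1 ratio leaves 2 dB of that excess.
GR = overshoot in − overshoot out = 30 − 2 = 28 dB.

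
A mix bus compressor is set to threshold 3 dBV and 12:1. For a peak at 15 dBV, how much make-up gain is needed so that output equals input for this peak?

The peak compresses to 3 + 12/12 = 4 dBV.
To reach 15 dBV requires 15 − 4 = 11 dB of make-up.

11 dB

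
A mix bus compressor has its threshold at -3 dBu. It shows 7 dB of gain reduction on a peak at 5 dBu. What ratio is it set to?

Input overshoot = 5 − (-3) = 8 dB.
Output overshoot = 8 − 7 = 1 dB.
Ratio = input overshoot / output overshoot = 8 / 1 = 8.

8:1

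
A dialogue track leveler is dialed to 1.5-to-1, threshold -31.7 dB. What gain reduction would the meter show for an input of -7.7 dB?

-7.7 dB exceeds the threshold by 24 dB.
After 1.5:1 compression the overshoot becomes 24/1.5 = 16 dB.
Gain reduction = 24 − 16 = 8 dB.

8 dB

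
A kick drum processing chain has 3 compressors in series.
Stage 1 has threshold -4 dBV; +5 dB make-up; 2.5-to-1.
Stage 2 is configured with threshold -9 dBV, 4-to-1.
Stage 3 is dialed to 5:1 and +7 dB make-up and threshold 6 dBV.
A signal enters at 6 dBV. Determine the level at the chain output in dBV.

Stage 1: 6 dBV is 10 dB over -4 dBV; at 2.5:1 that becomes 4 dB over, giving 0 dBV; +5 dB make-up → 5 dBV.
Stage 2: overshoot 14 dB → 14/4 = 3.5 dB → -5.5 dBV.
Stage 3: -5.5 dBV is at or below the 6 dBV threshold — no compression; make-up brings it to 1.5 dBV.

1.5 dBV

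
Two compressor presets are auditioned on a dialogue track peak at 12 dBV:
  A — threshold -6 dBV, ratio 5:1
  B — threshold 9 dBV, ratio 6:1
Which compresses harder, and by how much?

A: 18 dB over, compressed to 3.6 dB over, so 14.4 dB of GR.
B: 3 dB over, compressed to 0.5 dB over, so 2.5 dB of GR.
A applies 11.9 dB more gain reduction.

A, by 11.9 dB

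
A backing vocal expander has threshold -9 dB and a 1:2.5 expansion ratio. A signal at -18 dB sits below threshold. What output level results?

-31.5 dB

Below threshold, a 1:2.5 expander applies gain = (2.5−1)×(T − x) of attenuation.
(2.5−1) × 9 = 13.5 dB, so output = -18 − 13.5 = -31.5 dB.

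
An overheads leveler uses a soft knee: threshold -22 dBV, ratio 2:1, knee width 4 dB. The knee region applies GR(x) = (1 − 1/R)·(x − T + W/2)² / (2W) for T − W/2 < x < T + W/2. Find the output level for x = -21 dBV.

x − T + W/2 = -21 − (-22) + 2 = 3.
GR = (1 − 1/2) × 3² / 8 = 0.5 × 9 / 8 = 0.5625 dB.
Output = -21 − 0.5625 = -21.5625 dBV.

-21.5625 dBV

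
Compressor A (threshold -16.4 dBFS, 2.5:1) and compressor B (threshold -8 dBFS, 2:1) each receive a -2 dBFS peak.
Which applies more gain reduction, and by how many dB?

A, by 5.64 dB

A: 14.4 dB over, compressed to 5.76 dB over, so 8.64 dB of GR.
B: 6 dB over, compressed to 3 dB over, so 3 dB of GR.
Difference: 5.64 dB in favour of A.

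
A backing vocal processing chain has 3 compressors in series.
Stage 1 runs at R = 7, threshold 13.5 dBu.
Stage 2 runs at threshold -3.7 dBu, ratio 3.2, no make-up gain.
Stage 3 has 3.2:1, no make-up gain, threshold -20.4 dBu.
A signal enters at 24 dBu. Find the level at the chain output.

Stage 1: overshoot 10.5 dB → 10.5/7 = 1.5 dB → 15 dBu.
Stage 2: overshoot 18.7 dB → 18.7/3.2 = 5.84375 dB → 2.14375 dBu.
Stage 3: 22.54375 dB above -20.4 dBu, reduced 3.2:1 to 7.044922 dB above → -13.355078 dBu.

-13.355078 dBu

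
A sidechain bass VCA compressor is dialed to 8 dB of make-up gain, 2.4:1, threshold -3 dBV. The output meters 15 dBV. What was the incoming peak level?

21 dBV

Before make-up, the level was 15 − 8 = 7 dBV.
That's 10 dB above the -3 dBV threshold.
Input overshoot = R × output overshoot = 24 dB → input = -3 + 24 = 21 dBV.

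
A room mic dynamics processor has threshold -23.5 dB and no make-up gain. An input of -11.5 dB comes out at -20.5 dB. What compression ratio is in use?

Input overshoot = -11.5 − (-23.5) = 12 dB; output overshoot = -20.5 − (-23.5) = 3 dB.
Ratio = 12 / 3 = 4.

4:1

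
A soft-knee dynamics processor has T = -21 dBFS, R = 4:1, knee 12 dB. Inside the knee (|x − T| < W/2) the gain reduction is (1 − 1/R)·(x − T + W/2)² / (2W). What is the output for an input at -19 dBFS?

x − T + W/2 = -19 − (-21) + 6 = 8.
GR = (1 − 1/4) × 8² / 24 = 0.75 × 64 / 24 = 2 dB.
Output = -19 − 2 = -21 dBFS.

-21 dBFS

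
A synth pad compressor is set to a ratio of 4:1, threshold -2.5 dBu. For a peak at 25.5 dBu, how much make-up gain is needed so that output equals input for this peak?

21 dB

The peak compresses to -2.5 + 28/4 = 4.5 dBu.
To reach 25.5 dBu requires 25.5 − 4.5 = 21 dB of make-up.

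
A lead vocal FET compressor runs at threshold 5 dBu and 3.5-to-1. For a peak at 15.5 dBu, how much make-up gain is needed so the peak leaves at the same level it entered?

Overshoot 10.5 dB → 10.5/3.5 = 3 dB after compression, so the compressed level is 5 + 3 = 8 dBu.
Make-up = target − compressed = 15.5 − 8 = 7.5 dB.

7.5 dB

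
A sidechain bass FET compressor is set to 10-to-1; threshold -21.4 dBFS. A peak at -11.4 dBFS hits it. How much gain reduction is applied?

-11.4 dBFS exceeds the threshold by 10 dB.
At 10:1, output sits 10/10 = 1 dB above threshold.
Gain reduction = 10 − 1 = 9 dB.

9 dB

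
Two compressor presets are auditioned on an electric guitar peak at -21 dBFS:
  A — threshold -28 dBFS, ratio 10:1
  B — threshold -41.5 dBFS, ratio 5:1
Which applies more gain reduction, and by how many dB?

A: 7 dB over, compressed to 0.7 dB over, so 6.3 dB of GR.
B: 20.5 dB over, compressed to 4.1 dB over, so 16.4 dB of GR.
B applies 10.1 dB more gain reduction.

B, by 10.1 dB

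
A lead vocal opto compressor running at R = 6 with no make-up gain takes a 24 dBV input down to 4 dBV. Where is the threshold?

0 dBV

Gain reduction = 24 − 4 = 20 dB; output overshoot = GR / (R − 1) = 20 / 5 = 4 dB.
Threshold = output − output overshoot = 4 − 4 = 0 dBV.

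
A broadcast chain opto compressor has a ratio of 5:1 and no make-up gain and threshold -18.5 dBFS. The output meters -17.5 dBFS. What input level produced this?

-13.5 dBFS

The compressed level sits -17.5 − (-18.5) = 1 dB over threshold.
Undo the ratio: input overshoot = 1 × 5 = 5 dB, giving input = -13.5 dBFS.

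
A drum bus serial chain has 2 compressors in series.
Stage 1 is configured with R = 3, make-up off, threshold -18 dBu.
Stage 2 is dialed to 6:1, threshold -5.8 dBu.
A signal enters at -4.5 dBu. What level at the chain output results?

Stage 1: overshoot 13.5 dB → 13.5/3 = 4.5 dB → -13.5 dBu.
Stage 2: below threshold (-13.5 ≤ -5.8); passes unchanged; output -13.5 dBu.

-13.5 dBu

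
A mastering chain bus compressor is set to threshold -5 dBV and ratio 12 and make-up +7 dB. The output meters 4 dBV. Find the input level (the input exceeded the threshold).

19 dBV

Stripping the +7 dB make-up gives -3 dBV at the gain stage.
The compressed level sits -3 − (-5) = 2 dB over threshold.
Undo the ratio: input overshoot = 2 × 12 = 24 dB, giving input = 19 dBV.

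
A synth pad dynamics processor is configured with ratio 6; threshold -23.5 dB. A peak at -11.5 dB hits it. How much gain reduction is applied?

-11.5 dB exceeds the threshold by 12 dB.
A 6:1 ratio leaves 2 dB of that excess.
So the signal is attenuated by 12 − 2 = 10 dB.

10 dB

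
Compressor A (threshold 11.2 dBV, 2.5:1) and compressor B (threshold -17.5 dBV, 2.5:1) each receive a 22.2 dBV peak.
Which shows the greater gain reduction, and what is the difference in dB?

A: GR = 11 − 11/2.5 = 6.6 dB.
B: GR = 39.7 − 39.7/2.5 = 23.82 dB.
Difference: 17.22 dB in favour of B.

B, by 17.22 dB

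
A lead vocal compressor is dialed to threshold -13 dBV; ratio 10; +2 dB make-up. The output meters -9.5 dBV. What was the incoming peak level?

2 dBV

Before make-up, the level was -9.5 − 2 = -11.5 dBV.
That's 1.5 dB above the -13 dBV threshold.
Before 10:1 compression the overshoot was 1.5 × 10 = 15 dB, so input = -13 + 15 = 2 dBV.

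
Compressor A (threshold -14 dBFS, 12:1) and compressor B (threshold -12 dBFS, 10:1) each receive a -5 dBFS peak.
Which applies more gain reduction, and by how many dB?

A: overshoot 9 dB → output overshoot 0.75 dB → GR 8.25 dB.
B: overshoot 7 dB → output overshoot 0.7 dB → GR 6.3 dB.
A applies 1.95 dB more gain reduction.

A, by 1.95 dB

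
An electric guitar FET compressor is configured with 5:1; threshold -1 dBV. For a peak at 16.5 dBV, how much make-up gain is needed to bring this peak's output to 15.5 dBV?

13 dB

Without make-up, output = threshold + overshoot/5 = -1 + 3.5 = 2.5 dBV.
Gap to target: 13 dB.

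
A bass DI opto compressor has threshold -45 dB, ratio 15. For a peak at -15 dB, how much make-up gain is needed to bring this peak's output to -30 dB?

13 dB

The peak compresses to -45 + 30/15 = -43 dB.
To reach -30 dB requires -30 − (-43) = 13 dB of make-up.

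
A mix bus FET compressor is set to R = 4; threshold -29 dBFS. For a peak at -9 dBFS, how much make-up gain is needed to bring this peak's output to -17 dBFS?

Overshoot 20 dB → 20/4 = 5 dB after compression, so the compressed level is -29 + 5 = -24 dBFS.
Make-up = target − compressed = -17 − (-24) = 7 dB.

7 dB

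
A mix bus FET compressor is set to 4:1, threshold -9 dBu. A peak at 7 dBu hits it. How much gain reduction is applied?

12 dB

7 dBu exceeds the threshold by 16 dB.
At 4:1, output sits 16/4 = 4 dB above threshold.
GR = overshoot in − overshoot out = 16 − 4 = 12 dB.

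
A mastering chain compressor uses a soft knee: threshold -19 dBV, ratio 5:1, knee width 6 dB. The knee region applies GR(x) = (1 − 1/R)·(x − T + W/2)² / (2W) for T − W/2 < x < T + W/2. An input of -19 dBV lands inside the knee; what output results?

x − T + W/2 = -19 − (-19) + 3 = 3.
GR = (1 − 1/5) × 3² / 12 = 0.8 × 9 / 12 = 0.6 dB.
Output = -19 − 0.6 = -19.6 dBV.

-19.6 dBV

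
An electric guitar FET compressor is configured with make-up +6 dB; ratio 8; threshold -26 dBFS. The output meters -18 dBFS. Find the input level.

Remove make-up: -18 − 6 = -24 dBFS.
That's 2 dB above the -26 dBFS threshold.
Before 8:1 compression the overshoot was 2 × 8 = 16 dB, so input = -26 + 16 = -10 dBFS.

-10 dBFS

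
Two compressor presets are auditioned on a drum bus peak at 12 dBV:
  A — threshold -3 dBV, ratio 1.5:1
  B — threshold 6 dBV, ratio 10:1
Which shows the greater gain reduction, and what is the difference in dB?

B, by 0.4 dB

A: 15 dB over, compressed to 10 dB over, so 5 dB of GR.
B: 6 dB over, compressed to 0.6 dB over, so 5.4 dB of GR.
Difference: 0.4 dB in favour of B.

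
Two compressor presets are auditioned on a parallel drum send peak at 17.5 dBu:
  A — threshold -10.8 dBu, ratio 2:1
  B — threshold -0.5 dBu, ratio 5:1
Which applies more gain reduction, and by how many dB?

A: overshoot 28.3 dB → output overshoot 14.15 dB → GR 14.15 dB.
B: overshoot 18 dB → output overshoot 3.6 dB → GR 14.4 dB.
B applies 0.25 dB more gain reduction.

B, by 0.25 dB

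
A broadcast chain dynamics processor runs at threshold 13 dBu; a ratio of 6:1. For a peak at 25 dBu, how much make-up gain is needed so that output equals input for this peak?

10 dB

The peak compresses to 13 + 12/6 = 15 dBu.
To reach 25 dBu requires 25 − 15 = 10 dB of make-up.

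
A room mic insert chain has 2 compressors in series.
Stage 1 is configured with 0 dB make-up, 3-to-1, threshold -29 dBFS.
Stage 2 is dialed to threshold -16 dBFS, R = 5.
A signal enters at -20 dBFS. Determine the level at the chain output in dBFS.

Stage 1: overshoot 9 dB → 9/3 = 3 dB → -26 dBFS.
Stage 2: -26 dBFS is at or below the -16 dBFS threshold — no compression; output -26 dBFS.

-26 dBFS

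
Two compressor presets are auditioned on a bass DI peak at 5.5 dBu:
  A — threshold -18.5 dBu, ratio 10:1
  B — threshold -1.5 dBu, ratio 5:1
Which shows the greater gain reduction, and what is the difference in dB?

A, by 16 dB

A: GR = 24 − 24/10 = 21.6 dB.
B: GR = 7 − 7/5 = 5.6 dB.
A applies 16 dB more gain reduction.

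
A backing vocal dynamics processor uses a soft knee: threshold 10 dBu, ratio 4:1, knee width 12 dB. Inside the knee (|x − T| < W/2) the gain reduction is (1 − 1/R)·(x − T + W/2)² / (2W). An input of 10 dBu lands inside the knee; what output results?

8.875 dBu

x − T + W/2 = 10 − 10 + 6 = 6.
GR = (1 − 1/4) × 6² / 24 = 0.75 × 36 / 24 = 1.125 dB.
Output = 10 − 1.125 = 8.875 dBu.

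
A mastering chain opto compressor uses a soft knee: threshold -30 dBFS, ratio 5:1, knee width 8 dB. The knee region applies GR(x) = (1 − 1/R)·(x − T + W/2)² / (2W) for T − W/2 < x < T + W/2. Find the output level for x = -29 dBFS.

-30.25 dBFS

x − T + W/2 = -29 − (-30) + 4 = 5.
GR = (1 − 1/5) × 5² / 16 = 0.8 × 25 / 16 = 1.25 dB.
Output = -29 − 1.25 = -30.25 dBFS.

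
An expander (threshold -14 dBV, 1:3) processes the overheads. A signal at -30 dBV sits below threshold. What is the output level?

-62 dBV

Undershoot = (-14) − (-30) = 16 dB.
At 1:3, that expands to 48 dB under threshold.
Output = -14 − 48 = -62 dBV.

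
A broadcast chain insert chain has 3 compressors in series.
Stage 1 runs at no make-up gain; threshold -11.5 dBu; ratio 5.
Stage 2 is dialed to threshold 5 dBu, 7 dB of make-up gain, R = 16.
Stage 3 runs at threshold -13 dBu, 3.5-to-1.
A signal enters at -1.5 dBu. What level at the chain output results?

Stage 1: 10 dB above -11.5 dBu, reduced 5:1 to 2 dB above → -9.5 dBu.
Stage 2: below threshold (-9.5 ≤ 5); passes unchanged; make-up brings it to -2.5 dBu.
Stage 3: -2.5 dBu is 10.5 dB over -13 dBu; at 3.5:1 that becomes 3 dB over, giving -10 dBu.

-10 dBu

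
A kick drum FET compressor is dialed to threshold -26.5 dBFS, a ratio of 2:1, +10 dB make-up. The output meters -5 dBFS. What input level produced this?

-3.5 dBFS

Stripping the +10 dB make-up gives -15 dBFS at the gain stage.
The compressed level sits -15 − (-26.5) = 11.5 dB over threshold.
Input overshoot = R × output overshoot = 23 dB → input = -26.5 + 23 = -3.5 dBFS.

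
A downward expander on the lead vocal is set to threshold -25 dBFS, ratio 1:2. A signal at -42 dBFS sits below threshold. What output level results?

-59 dBFS

Below threshold, a 1:2 expander applies gain = (2−1)×(T − x) of attenuation.
(2−1) × 17 = 17 dB, so output = -42 − 17 = -59 dBFS.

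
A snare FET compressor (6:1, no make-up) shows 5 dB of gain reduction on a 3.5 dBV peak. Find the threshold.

Let T be the threshold. Output overshoot = (input overshoot)/R, so -1.5 − T = (3.5 − T)/6.
6·(-1.5 − T) = 3.5 − T → 5·T = -9 − 3.5 = -12.5.
T = -12.5/5 = -2.5 dBV.

-2.5 dBV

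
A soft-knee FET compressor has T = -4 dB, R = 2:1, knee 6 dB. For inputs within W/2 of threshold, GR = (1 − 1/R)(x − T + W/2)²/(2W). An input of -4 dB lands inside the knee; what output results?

x − T + W/2 = -4 − (-4) + 3 = 3.
GR = (1 − 1/2) × 3² / 12 = 0.5 × 9 / 12 = 0.375 dB.
Output = -4 − 0.375 = -4.375 dB.

-4.375 dB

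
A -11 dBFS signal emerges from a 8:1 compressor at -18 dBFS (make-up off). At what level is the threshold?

Gain reduction = -11 − (-18) = 7 dB; output overshoot = GR / (R − 1) = 7 / 7 = 1 dB.
Threshold = output − output overshoot = -18 − 1 = -19 dBFS.

-19 dBFS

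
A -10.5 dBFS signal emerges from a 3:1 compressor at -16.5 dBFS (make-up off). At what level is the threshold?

-19.5 dBFS

Gain reduction = -10.5 − (-16.5) = 6 dB; output overshoot = GR / (R − 1) = 6 / 2 = 3 dB.
Threshold = output − output overshoot = -16.5 − 3 = -19.5 dBFS.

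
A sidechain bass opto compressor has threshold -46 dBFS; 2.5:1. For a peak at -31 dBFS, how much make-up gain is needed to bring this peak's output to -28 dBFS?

12 dB

Without make-up, output = threshold + overshoot/2.5 = -46 + 6 = -40 dBFS.
Gap to target: 12 dB.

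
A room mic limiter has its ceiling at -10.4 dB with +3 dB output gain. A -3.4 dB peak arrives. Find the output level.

At ∞:1, everything above -10.4 dB is held at the ceiling.
Output gain then adds 3 dB: -10.4 + 3 = -7.4 dB.

-7.4 dB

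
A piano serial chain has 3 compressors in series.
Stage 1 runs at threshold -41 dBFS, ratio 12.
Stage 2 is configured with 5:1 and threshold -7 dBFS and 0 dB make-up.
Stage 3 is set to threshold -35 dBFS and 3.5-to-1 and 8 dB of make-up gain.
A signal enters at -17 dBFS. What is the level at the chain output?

Stage 1: overshoot 24 dB → 24/12 = 2 dB → -39 dBFS.
Stage 2: -39 dBFS is at or below the -7 dBFS threshold — no compression; output -39 dBFS.
Stage 3: below threshold (-39 ≤ -35); passes unchanged; make-up brings it to -31 dBFS.

-31 dBFS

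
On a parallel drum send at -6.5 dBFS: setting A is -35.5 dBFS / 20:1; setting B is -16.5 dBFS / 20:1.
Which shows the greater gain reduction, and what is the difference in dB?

A, by 18.05 dB

A: overshoot 29 dB → output overshoot 1.45 dB → GR 27.55 dB.
B: overshoot 10 dB → output overshoot 0.5 dB → GR 9.5 dB.
A reduces 18.05 dB more.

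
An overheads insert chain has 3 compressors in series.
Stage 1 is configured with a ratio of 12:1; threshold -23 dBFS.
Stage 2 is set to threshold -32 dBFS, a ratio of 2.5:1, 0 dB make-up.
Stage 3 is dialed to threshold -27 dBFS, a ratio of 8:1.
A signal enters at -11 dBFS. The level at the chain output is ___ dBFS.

-28 dBFS

Stage 1: overshoot 12 dB → 12/12 = 1 dB → -22 dBFS.
Stage 2: overshoot 10 dB → 10/2.5 = 4 dB → -28 dBFS.
Stage 3: -28 dBFS is at or below the -27 dBFS threshold — no compression; output -28 dBFS.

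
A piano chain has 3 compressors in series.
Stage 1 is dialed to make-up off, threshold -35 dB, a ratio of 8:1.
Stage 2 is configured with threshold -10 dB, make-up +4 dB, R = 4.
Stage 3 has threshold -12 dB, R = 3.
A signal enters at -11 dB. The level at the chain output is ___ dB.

Stage 1: overshoot 24 dB → 24/8 = 3 dB → -32 dB.
Stage 2: below threshold (-32 ≤ -10); passes unchanged; make-up brings it to -28 dB.
Stage 3: below threshold (-28 ≤ -12); passes unchanged; output -28 dB.

-28 dB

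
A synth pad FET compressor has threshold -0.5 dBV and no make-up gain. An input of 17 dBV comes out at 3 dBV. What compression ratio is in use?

Input overshoot = 17 − (-0.5) = 17.5 dB; output overshoot = 3 − (-0.5) = 3.5 dB.
Ratio = 17.5 / 3.5 = 5.

5:1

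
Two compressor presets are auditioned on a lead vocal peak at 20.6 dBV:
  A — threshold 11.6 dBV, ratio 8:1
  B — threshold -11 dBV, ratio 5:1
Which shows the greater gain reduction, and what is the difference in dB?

B, by 17.405 dB

A: GR = 9 − 9/8 = 7.875 dB.
B: GR = 31.6 − 31.6/5 = 25.28 dB.
B reduces 17.405 dB more.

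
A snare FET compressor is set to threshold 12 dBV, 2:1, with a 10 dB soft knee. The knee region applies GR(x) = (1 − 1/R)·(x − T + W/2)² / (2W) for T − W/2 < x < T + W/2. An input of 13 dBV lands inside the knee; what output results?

x − T + W/2 = 13 − 12 + 5 = 6.
GR = (1 − 1/2) × 6² / 20 = 0.5 × 36 / 20 = 0.9 dB.
Output = 13 − 0.9 = 12.1 dBV.

12.1 dBV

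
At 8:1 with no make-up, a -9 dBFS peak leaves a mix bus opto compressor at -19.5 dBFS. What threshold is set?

-21 dBFS

Input is 12 dB above T (since output overshoot × R = input overshoot: (-19.5 − T)·8 = -9 − T gives T = -21 dBFS).
Check: -21 + (-9 − (-21))/8 = -21 + 1.5 = -19.5 dBFS. ✓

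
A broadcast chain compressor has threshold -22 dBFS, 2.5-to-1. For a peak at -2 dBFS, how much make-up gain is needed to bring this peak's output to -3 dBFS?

Without make-up, output = threshold + overshoot/2.5 = -22 + 8 = -14 dBFS.
Gap to target: 11 dB.

11 dB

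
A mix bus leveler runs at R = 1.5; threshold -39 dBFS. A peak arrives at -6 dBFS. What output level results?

-17 dBFS

The input is 33 dB above the -39 dBFS threshold.
The 33 dB excess becomes 22 dB after 1.5:1 reduction.
Output = -39 + 22 = -17 dBFS.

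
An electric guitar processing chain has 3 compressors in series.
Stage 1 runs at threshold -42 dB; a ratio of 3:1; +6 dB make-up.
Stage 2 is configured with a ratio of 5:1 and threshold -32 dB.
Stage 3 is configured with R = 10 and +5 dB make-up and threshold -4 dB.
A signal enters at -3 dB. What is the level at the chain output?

-25.2 dB

Stage 1: 39 dB above -42 dB, reduced 3:1 to 13 dB above → -29 dB; +6 dB make-up → -23 dB.
Stage 2: 9 dB above -32 dB, reduced 5:1 to 1.8 dB above → -30.2 dB.
Stage 3: -30.2 dB is at or below the -4 dB threshold — no compression; make-up brings it to -25.2 dB.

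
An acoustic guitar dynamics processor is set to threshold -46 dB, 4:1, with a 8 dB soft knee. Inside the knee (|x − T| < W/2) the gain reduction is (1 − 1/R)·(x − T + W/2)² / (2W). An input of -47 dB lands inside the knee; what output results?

-47.421875 dB

x − T + W/2 = -47 − (-46) + 4 = 3.
GR = (1 − 1/4) × 3² / 16 = 0.75 × 9 / 16 = 0.421875 dB.
Output = -47 − 0.421875 = -47.421875 dB.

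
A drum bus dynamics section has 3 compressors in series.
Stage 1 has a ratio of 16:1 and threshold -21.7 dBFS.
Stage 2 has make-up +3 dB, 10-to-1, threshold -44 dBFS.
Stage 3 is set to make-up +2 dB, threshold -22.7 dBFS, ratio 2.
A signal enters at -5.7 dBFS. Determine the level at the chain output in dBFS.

-36.67 dBFS

Stage 1: overshoot 16 dB → 16/16 = 1 dB → -20.7 dBFS.
Stage 2: -20.7 dBFS is 23.3 dB over -44 dBFS; at 10:1 that becomes 2.33 dB over, giving -41.67 dBFS; +3 dB make-up → -38.67 dBFS.
Stage 3: below threshold (-38.67 ≤ -22.7); passes unchanged; make-up brings it to -36.67 dBFS.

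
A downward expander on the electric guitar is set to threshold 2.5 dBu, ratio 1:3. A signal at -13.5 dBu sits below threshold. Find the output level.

-45.5 dBu

Below threshold, a 1:3 expander applies gain = (3−1)×(T − x) of attenuation.
(3−1) × 16 = 32 dB, so output = -13.5 − 32 = -45.5 dBu.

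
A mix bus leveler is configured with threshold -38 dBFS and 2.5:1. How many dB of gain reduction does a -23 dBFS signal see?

-23 dBFS exceeds the threshold by 15 dB.
After 2.5:1 compression the overshoot becomes 15/2.5 = 6 dB.
GR = overshoot in − overshoot out = 15 − 6 = 9 dB.

9 dB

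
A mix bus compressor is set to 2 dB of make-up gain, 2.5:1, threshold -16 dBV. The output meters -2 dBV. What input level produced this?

14 dBV

Stripping the +2 dB make-up gives -4 dBV at the gain stage.
That's 12 dB above the -16 dBV threshold.
Undo the ratio: input overshoot = 12 × 2.5 = 30 dB, giving input = 14 dBV.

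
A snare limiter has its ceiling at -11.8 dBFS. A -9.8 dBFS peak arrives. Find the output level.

-11.8 dBFS

The limiter clamps the peak to its -11.8 dBFS ceiling.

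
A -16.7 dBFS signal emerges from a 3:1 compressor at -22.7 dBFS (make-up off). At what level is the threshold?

-25.7 dBFS

Input is 9 dB above T (since output overshoot × R = input overshoot: (-22.7 − T)·3 = -16.7 − T gives T = -25.7 dBFS).
Check: -25.7 + (-16.7 − (-25.7))/3 = -25.7 + 3 = -22.7 dBFS. ✓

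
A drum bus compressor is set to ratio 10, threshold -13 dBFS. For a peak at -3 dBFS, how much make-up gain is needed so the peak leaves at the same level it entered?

Without make-up, output = threshold + overshoot/10 = -13 + 1 = -12 dBFS.
Gap to target: 9 dB.

9 dB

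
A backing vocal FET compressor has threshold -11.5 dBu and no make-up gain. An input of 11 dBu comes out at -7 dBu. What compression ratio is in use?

Input overshoot = 11 − (-11.5) = 22.5 dB; output overshoot = -7 − (-11.5) = 4.5 dB.
Ratio = 22.5 / 4.5 = 5.

5:1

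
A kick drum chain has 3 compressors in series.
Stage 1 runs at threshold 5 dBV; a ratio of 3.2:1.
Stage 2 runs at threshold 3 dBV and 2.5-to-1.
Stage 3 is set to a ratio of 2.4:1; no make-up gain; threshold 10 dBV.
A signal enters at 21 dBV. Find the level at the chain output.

Stage 1: overshoot 16 dB → 16/3.2 = 5 dB → 10 dBV.
Stage 2: overshoot 7 dB → 7/2.5 = 2.8 dB → 5.8 dBV.
Stage 3: below threshold (5.8 ≤ 10); passes unchanged; output 5.8 dBV.

5.8 dBV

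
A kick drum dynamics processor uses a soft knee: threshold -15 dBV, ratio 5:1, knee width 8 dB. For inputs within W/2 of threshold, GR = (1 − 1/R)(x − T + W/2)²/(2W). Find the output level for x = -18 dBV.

x − T + W/2 = -18 − (-15) + 4 = 1.
GR = (1 − 1/5) × 1² / 16 = 0.8 × 1 / 16 = 0.05 dB.
Output = -18 − 0.05 = -18.05 dBV.

-18.05 dBV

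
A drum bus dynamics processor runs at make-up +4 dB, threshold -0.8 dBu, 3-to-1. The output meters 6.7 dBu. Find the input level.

9.7 dBu

Remove make-up: 6.7 − 4 = 2.7 dBu.
That's 3.5 dB above the -0.8 dBu threshold.
Before 3:1 compression the overshoot was 3.5 × 3 = 10.5 dB, so input = -0.8 + 10.5 = 9.7 dBu.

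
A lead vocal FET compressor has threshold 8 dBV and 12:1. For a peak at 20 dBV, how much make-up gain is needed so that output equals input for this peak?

11 dB

Overshoot 12 dB → 12/12 = 1 dB after compression, so the compressed level is 8 + 1 = 9 dBV.
Make-up = target − compressed = 20 − 9 = 11 dB.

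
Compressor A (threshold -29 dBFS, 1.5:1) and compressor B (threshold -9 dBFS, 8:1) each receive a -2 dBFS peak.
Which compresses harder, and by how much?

A, by 2.875 dB

A: 27 dB over, compressed to 18 dB over, so 9 dB of GR.
B: 7 dB over, compressed to 0.875 dB over, so 6.125 dB of GR.
Difference: 2.875 dB in favour of A.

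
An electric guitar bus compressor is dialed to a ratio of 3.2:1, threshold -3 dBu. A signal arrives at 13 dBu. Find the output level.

Overshoot: 13 − (-3) = 16 dB.
At 3.2:1 the overshoot is divided by 3.2, leaving 5 dB above threshold.
That puts the output at 2 dBu.

2 dBu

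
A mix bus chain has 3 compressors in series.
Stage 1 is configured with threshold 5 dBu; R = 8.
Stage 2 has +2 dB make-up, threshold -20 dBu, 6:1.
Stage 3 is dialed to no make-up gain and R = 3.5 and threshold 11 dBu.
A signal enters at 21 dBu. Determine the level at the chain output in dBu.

Stage 1: 21 dBu is 16 dB over 5 dBu; at 8:1 that becomes 2 dB over, giving 7 dBu.
Stage 2: 27 dB above -20 dBu, reduced 6:1 to 4.5 dB above → -15.5 dBu; +2 dB make-up → -13.5 dBu.
Stage 3: below threshold (-13.5 ≤ 11); passes unchanged; output -13.5 dBu.

-13.5 dBu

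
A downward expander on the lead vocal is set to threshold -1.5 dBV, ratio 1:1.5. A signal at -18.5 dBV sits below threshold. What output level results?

-27 dBV

Undershoot = (-1.5) − (-18.5) = 17 dB.
At 1:1.5, that expands to 25.5 dB under threshold.
Output = -1.5 − 25.5 = -27 dBV.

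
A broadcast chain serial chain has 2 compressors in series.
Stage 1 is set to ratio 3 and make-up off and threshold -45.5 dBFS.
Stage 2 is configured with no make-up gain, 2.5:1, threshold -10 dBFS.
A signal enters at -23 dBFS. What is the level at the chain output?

Stage 1: -23 dBFS is 22.5 dB over -45.5 dBFS; at 3:1 that becomes 7.5 dB over, giving -38 dBFS.
Stage 2: below threshold (-38 ≤ -10); passes unchanged; output -38 dBFS.

-38 dBFS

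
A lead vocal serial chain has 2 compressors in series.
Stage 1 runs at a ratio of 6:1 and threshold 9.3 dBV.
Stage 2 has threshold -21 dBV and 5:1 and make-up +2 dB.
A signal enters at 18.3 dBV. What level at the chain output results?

Stage 1: overshoot 9 dB → 9/6 = 1.5 dB → 10.8 dBV.
Stage 2: overshoot 31.8 dB → 31.8/5 = 6.36 dB → -14.64 dBV; +2 dB make-up → -12.64 dBV.

-12.64 dBV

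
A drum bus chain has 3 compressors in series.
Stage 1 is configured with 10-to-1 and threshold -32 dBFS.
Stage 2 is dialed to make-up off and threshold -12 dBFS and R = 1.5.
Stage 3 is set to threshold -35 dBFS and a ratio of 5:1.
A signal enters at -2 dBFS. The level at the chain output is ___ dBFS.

Stage 1: 30 dB above -32 dBFS, reduced 10:1 to 3 dB above → -29 dBFS.
Stage 2: below threshold (-29 ≤ -12); passes unchanged; output -29 dBFS.
Stage 3: -29 dBFS is 6 dB over -35 dBFS; at 5:1 that becomes 1.2 dB over, giving -33.8 dBFS.

-33.8 dBFS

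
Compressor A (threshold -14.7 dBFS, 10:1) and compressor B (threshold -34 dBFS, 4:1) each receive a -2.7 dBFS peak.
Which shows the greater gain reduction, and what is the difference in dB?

A: 12 dB over, compressed to 1.2 dB over, so 10.8 dB of GR.
B: 31.3 dB over, compressed to 7.825 dB over, so 23.475 dB of GR.
B applies 12.675 dB more gain reduction.

B, by 12.675 dB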